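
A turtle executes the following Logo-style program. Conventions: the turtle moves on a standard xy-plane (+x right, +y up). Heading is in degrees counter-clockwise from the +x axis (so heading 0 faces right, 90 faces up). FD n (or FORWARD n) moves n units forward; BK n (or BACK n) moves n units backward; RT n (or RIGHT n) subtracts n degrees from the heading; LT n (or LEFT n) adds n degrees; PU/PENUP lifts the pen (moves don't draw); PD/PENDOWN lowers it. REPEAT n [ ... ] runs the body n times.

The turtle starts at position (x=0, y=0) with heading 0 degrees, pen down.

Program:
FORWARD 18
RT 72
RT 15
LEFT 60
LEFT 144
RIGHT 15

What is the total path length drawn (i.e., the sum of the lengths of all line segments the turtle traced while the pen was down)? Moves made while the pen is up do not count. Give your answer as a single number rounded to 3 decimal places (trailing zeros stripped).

Answer: 18

Derivation:
Executing turtle program step by step:
Start: pos=(0,0), heading=0, pen down
FD 18: (0,0) -> (18,0) [heading=0, draw]
RT 72: heading 0 -> 288
RT 15: heading 288 -> 273
LT 60: heading 273 -> 333
LT 144: heading 333 -> 117
RT 15: heading 117 -> 102
Final: pos=(18,0), heading=102, 1 segment(s) drawn

Segment lengths:
  seg 1: (0,0) -> (18,0), length = 18
Total = 18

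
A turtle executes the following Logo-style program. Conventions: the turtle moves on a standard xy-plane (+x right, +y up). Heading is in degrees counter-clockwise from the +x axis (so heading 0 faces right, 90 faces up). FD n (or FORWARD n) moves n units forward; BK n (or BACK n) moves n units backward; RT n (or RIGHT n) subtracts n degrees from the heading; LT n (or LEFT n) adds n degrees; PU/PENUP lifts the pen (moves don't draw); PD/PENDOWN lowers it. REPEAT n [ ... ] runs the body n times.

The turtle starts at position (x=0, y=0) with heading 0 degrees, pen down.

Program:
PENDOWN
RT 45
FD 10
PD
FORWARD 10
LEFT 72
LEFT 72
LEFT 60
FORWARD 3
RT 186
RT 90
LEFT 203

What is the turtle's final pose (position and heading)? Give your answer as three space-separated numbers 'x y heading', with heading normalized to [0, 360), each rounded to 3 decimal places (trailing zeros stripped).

Answer: 11.341 -13.067 86

Derivation:
Executing turtle program step by step:
Start: pos=(0,0), heading=0, pen down
PD: pen down
RT 45: heading 0 -> 315
FD 10: (0,0) -> (7.071,-7.071) [heading=315, draw]
PD: pen down
FD 10: (7.071,-7.071) -> (14.142,-14.142) [heading=315, draw]
LT 72: heading 315 -> 27
LT 72: heading 27 -> 99
LT 60: heading 99 -> 159
FD 3: (14.142,-14.142) -> (11.341,-13.067) [heading=159, draw]
RT 186: heading 159 -> 333
RT 90: heading 333 -> 243
LT 203: heading 243 -> 86
Final: pos=(11.341,-13.067), heading=86, 3 segment(s) drawn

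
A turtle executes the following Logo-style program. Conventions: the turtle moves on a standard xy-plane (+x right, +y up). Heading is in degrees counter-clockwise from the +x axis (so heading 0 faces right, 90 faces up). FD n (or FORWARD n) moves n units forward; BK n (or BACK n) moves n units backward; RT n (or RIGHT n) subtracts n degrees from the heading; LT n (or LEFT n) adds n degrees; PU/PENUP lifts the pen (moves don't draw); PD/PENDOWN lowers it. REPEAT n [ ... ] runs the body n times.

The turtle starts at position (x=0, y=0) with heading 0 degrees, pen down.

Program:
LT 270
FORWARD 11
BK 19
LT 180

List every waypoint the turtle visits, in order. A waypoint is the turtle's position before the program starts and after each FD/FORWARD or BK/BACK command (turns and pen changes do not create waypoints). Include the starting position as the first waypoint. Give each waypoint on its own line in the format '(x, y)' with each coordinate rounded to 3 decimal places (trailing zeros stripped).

Answer: (0, 0)
(0, -11)
(0, 8)

Derivation:
Executing turtle program step by step:
Start: pos=(0,0), heading=0, pen down
LT 270: heading 0 -> 270
FD 11: (0,0) -> (0,-11) [heading=270, draw]
BK 19: (0,-11) -> (0,8) [heading=270, draw]
LT 180: heading 270 -> 90
Final: pos=(0,8), heading=90, 2 segment(s) drawn
Waypoints (3 total):
(0, 0)
(0, -11)
(0, 8)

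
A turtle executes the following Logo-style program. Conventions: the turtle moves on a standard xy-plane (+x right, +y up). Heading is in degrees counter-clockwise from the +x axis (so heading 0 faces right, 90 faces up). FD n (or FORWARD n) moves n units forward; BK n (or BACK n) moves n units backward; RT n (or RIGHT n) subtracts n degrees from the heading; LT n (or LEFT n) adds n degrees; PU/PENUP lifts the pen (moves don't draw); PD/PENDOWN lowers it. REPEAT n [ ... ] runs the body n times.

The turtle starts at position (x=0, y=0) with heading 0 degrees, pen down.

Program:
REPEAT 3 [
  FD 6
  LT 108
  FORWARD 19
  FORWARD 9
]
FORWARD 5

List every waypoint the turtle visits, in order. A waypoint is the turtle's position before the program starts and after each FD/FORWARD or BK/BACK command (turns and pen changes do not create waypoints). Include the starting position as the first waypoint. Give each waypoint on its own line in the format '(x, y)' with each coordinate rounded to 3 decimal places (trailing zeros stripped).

Answer: (0, 0)
(6, 0)
(0.129, 18.07)
(-2.652, 26.63)
(-4.507, 32.336)
(-19.878, 21.168)
(-27.159, 15.878)
(-32.013, 12.351)
(-16.642, 1.183)
(-9.361, -4.107)
(-5.316, -7.046)

Derivation:
Executing turtle program step by step:
Start: pos=(0,0), heading=0, pen down
REPEAT 3 [
  -- iteration 1/3 --
  FD 6: (0,0) -> (6,0) [heading=0, draw]
  LT 108: heading 0 -> 108
  FD 19: (6,0) -> (0.129,18.07) [heading=108, draw]
  FD 9: (0.129,18.07) -> (-2.652,26.63) [heading=108, draw]
  -- iteration 2/3 --
  FD 6: (-2.652,26.63) -> (-4.507,32.336) [heading=108, draw]
  LT 108: heading 108 -> 216
  FD 19: (-4.507,32.336) -> (-19.878,21.168) [heading=216, draw]
  FD 9: (-19.878,21.168) -> (-27.159,15.878) [heading=216, draw]
  -- iteration 3/3 --
  FD 6: (-27.159,15.878) -> (-32.013,12.351) [heading=216, draw]
  LT 108: heading 216 -> 324
  FD 19: (-32.013,12.351) -> (-16.642,1.183) [heading=324, draw]
  FD 9: (-16.642,1.183) -> (-9.361,-4.107) [heading=324, draw]
]
FD 5: (-9.361,-4.107) -> (-5.316,-7.046) [heading=324, draw]
Final: pos=(-5.316,-7.046), heading=324, 10 segment(s) drawn
Waypoints (11 total):
(0, 0)
(6, 0)
(0.129, 18.07)
(-2.652, 26.63)
(-4.507, 32.336)
(-19.878, 21.168)
(-27.159, 15.878)
(-32.013, 12.351)
(-16.642, 1.183)
(-9.361, -4.107)
(-5.316, -7.046)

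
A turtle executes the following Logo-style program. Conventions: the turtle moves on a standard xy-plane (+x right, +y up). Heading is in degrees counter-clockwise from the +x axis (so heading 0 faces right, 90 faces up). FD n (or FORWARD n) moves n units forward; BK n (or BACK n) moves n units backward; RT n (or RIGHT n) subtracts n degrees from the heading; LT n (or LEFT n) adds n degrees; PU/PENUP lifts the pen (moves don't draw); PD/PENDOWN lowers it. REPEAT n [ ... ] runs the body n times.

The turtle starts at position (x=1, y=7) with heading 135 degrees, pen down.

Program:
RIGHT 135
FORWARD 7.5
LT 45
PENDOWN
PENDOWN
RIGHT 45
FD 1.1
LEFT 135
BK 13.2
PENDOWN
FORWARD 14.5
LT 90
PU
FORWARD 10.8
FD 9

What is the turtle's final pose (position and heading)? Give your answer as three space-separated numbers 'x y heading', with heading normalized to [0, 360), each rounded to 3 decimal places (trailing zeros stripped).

Executing turtle program step by step:
Start: pos=(1,7), heading=135, pen down
RT 135: heading 135 -> 0
FD 7.5: (1,7) -> (8.5,7) [heading=0, draw]
LT 45: heading 0 -> 45
PD: pen down
PD: pen down
RT 45: heading 45 -> 0
FD 1.1: (8.5,7) -> (9.6,7) [heading=0, draw]
LT 135: heading 0 -> 135
BK 13.2: (9.6,7) -> (18.934,-2.334) [heading=135, draw]
PD: pen down
FD 14.5: (18.934,-2.334) -> (8.681,7.919) [heading=135, draw]
LT 90: heading 135 -> 225
PU: pen up
FD 10.8: (8.681,7.919) -> (1.044,0.282) [heading=225, move]
FD 9: (1.044,0.282) -> (-5.32,-6.081) [heading=225, move]
Final: pos=(-5.32,-6.081), heading=225, 4 segment(s) drawn

Answer: -5.32 -6.081 225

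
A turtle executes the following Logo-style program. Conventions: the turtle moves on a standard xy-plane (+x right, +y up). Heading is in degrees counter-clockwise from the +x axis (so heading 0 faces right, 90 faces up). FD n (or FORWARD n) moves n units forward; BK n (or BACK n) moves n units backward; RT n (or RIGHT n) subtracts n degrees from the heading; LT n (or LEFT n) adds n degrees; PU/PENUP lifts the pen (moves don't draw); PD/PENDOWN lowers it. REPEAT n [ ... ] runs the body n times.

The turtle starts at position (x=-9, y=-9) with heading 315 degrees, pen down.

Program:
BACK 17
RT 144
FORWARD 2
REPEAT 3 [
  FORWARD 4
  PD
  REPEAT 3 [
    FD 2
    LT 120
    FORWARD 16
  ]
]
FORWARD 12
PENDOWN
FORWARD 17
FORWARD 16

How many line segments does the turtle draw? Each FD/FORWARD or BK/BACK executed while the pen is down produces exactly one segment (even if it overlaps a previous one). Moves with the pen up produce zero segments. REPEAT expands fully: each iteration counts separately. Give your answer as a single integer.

Answer: 26

Derivation:
Executing turtle program step by step:
Start: pos=(-9,-9), heading=315, pen down
BK 17: (-9,-9) -> (-21.021,3.021) [heading=315, draw]
RT 144: heading 315 -> 171
FD 2: (-21.021,3.021) -> (-22.996,3.334) [heading=171, draw]
REPEAT 3 [
  -- iteration 1/3 --
  FD 4: (-22.996,3.334) -> (-26.947,3.959) [heading=171, draw]
  PD: pen down
  REPEAT 3 [
    -- iteration 1/3 --
    FD 2: (-26.947,3.959) -> (-28.922,4.272) [heading=171, draw]
    LT 120: heading 171 -> 291
    FD 16: (-28.922,4.272) -> (-23.188,-10.665) [heading=291, draw]
    -- iteration 2/3 --
    FD 2: (-23.188,-10.665) -> (-22.472,-12.532) [heading=291, draw]
    LT 120: heading 291 -> 51
    FD 16: (-22.472,-12.532) -> (-12.403,-0.098) [heading=51, draw]
    -- iteration 3/3 --
    FD 2: (-12.403,-0.098) -> (-11.144,1.456) [heading=51, draw]
    LT 120: heading 51 -> 171
    FD 16: (-11.144,1.456) -> (-26.947,3.959) [heading=171, draw]
  ]
  -- iteration 2/3 --
  FD 4: (-26.947,3.959) -> (-30.898,4.585) [heading=171, draw]
  PD: pen down
  REPEAT 3 [
    -- iteration 1/3 --
    FD 2: (-30.898,4.585) -> (-32.873,4.898) [heading=171, draw]
    LT 120: heading 171 -> 291
    FD 16: (-32.873,4.898) -> (-27.139,-10.039) [heading=291, draw]
    -- iteration 2/3 --
    FD 2: (-27.139,-10.039) -> (-26.422,-11.906) [heading=291, draw]
    LT 120: heading 291 -> 51
    FD 16: (-26.422,-11.906) -> (-16.353,0.528) [heading=51, draw]
    -- iteration 3/3 --
    FD 2: (-16.353,0.528) -> (-15.095,2.082) [heading=51, draw]
    LT 120: heading 51 -> 171
    FD 16: (-15.095,2.082) -> (-30.898,4.585) [heading=171, draw]
  ]
  -- iteration 3/3 --
  FD 4: (-30.898,4.585) -> (-34.848,5.211) [heading=171, draw]
  PD: pen down
  REPEAT 3 [
    -- iteration 1/3 --
    FD 2: (-34.848,5.211) -> (-36.824,5.524) [heading=171, draw]
    LT 120: heading 171 -> 291
    FD 16: (-36.824,5.524) -> (-31.09,-9.414) [heading=291, draw]
    -- iteration 2/3 --
    FD 2: (-31.09,-9.414) -> (-30.373,-11.281) [heading=291, draw]
    LT 120: heading 291 -> 51
    FD 16: (-30.373,-11.281) -> (-20.304,1.154) [heading=51, draw]
    -- iteration 3/3 --
    FD 2: (-20.304,1.154) -> (-19.045,2.708) [heading=51, draw]
    LT 120: heading 51 -> 171
    FD 16: (-19.045,2.708) -> (-34.848,5.211) [heading=171, draw]
  ]
]
FD 12: (-34.848,5.211) -> (-46.701,7.088) [heading=171, draw]
PD: pen down
FD 17: (-46.701,7.088) -> (-63.491,9.747) [heading=171, draw]
FD 16: (-63.491,9.747) -> (-79.294,12.25) [heading=171, draw]
Final: pos=(-79.294,12.25), heading=171, 26 segment(s) drawn
Segments drawn: 26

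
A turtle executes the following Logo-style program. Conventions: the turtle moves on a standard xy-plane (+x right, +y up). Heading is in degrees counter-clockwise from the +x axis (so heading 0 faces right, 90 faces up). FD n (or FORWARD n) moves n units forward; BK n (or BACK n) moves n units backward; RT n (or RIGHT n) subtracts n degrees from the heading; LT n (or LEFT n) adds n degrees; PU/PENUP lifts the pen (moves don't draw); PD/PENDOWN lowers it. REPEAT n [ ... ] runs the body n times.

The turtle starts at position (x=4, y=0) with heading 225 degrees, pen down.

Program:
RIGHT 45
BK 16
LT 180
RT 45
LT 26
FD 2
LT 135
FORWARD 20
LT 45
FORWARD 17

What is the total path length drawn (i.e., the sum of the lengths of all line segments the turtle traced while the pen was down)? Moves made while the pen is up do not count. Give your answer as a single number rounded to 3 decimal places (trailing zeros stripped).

Executing turtle program step by step:
Start: pos=(4,0), heading=225, pen down
RT 45: heading 225 -> 180
BK 16: (4,0) -> (20,0) [heading=180, draw]
LT 180: heading 180 -> 0
RT 45: heading 0 -> 315
LT 26: heading 315 -> 341
FD 2: (20,0) -> (21.891,-0.651) [heading=341, draw]
LT 135: heading 341 -> 116
FD 20: (21.891,-0.651) -> (13.124,17.325) [heading=116, draw]
LT 45: heading 116 -> 161
FD 17: (13.124,17.325) -> (-2.95,22.859) [heading=161, draw]
Final: pos=(-2.95,22.859), heading=161, 4 segment(s) drawn

Segment lengths:
  seg 1: (4,0) -> (20,0), length = 16
  seg 2: (20,0) -> (21.891,-0.651), length = 2
  seg 3: (21.891,-0.651) -> (13.124,17.325), length = 20
  seg 4: (13.124,17.325) -> (-2.95,22.859), length = 17
Total = 55

Answer: 55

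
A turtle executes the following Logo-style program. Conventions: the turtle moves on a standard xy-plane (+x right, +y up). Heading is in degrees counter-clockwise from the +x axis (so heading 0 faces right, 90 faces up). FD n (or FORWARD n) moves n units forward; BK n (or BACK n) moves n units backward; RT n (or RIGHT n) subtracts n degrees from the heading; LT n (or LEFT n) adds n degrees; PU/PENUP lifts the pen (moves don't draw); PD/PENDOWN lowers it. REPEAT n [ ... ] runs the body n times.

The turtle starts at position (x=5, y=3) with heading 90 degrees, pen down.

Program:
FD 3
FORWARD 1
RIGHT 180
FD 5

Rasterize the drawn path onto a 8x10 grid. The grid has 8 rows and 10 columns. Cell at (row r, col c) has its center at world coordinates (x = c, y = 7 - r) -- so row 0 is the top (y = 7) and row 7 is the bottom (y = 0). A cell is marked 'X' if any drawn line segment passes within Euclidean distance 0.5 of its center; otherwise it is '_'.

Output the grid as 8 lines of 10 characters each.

Answer: _____X____
_____X____
_____X____
_____X____
_____X____
_____X____
__________
__________

Derivation:
Segment 0: (5,3) -> (5,6)
Segment 1: (5,6) -> (5,7)
Segment 2: (5,7) -> (5,2)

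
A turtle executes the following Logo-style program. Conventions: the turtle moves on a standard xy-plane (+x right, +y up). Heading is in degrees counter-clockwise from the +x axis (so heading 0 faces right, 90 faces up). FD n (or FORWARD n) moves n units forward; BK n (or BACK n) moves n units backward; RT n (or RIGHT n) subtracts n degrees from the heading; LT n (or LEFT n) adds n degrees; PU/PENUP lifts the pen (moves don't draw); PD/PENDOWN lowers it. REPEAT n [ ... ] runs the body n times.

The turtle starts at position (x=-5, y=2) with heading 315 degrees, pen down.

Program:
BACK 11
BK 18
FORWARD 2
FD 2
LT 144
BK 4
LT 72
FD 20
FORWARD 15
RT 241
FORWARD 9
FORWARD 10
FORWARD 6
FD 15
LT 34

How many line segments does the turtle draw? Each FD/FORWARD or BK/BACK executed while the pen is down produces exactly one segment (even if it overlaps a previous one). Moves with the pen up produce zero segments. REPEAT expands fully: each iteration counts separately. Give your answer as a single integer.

Answer: 11

Derivation:
Executing turtle program step by step:
Start: pos=(-5,2), heading=315, pen down
BK 11: (-5,2) -> (-12.778,9.778) [heading=315, draw]
BK 18: (-12.778,9.778) -> (-25.506,22.506) [heading=315, draw]
FD 2: (-25.506,22.506) -> (-24.092,21.092) [heading=315, draw]
FD 2: (-24.092,21.092) -> (-22.678,19.678) [heading=315, draw]
LT 144: heading 315 -> 99
BK 4: (-22.678,19.678) -> (-22.052,15.727) [heading=99, draw]
LT 72: heading 99 -> 171
FD 20: (-22.052,15.727) -> (-41.806,18.856) [heading=171, draw]
FD 15: (-41.806,18.856) -> (-56.621,21.202) [heading=171, draw]
RT 241: heading 171 -> 290
FD 9: (-56.621,21.202) -> (-53.543,12.745) [heading=290, draw]
FD 10: (-53.543,12.745) -> (-50.123,3.348) [heading=290, draw]
FD 6: (-50.123,3.348) -> (-48.071,-2.29) [heading=290, draw]
FD 15: (-48.071,-2.29) -> (-42.94,-16.386) [heading=290, draw]
LT 34: heading 290 -> 324
Final: pos=(-42.94,-16.386), heading=324, 11 segment(s) drawn
Segments drawn: 11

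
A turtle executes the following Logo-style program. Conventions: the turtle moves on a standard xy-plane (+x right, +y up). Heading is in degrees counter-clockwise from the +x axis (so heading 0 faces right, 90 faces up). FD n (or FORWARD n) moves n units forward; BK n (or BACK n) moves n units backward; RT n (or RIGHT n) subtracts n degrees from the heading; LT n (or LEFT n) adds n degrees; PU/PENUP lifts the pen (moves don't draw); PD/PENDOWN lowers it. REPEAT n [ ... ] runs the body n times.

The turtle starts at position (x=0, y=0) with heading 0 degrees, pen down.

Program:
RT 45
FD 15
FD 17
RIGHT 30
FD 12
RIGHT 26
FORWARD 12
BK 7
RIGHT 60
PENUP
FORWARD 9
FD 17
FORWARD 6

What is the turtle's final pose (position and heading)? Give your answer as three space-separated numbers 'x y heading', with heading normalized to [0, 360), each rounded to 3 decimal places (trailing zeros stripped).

Executing turtle program step by step:
Start: pos=(0,0), heading=0, pen down
RT 45: heading 0 -> 315
FD 15: (0,0) -> (10.607,-10.607) [heading=315, draw]
FD 17: (10.607,-10.607) -> (22.627,-22.627) [heading=315, draw]
RT 30: heading 315 -> 285
FD 12: (22.627,-22.627) -> (25.733,-34.219) [heading=285, draw]
RT 26: heading 285 -> 259
FD 12: (25.733,-34.219) -> (23.444,-45.998) [heading=259, draw]
BK 7: (23.444,-45.998) -> (24.779,-39.127) [heading=259, draw]
RT 60: heading 259 -> 199
PU: pen up
FD 9: (24.779,-39.127) -> (16.27,-42.057) [heading=199, move]
FD 17: (16.27,-42.057) -> (0.196,-47.591) [heading=199, move]
FD 6: (0.196,-47.591) -> (-5.477,-49.545) [heading=199, move]
Final: pos=(-5.477,-49.545), heading=199, 5 segment(s) drawn

Answer: -5.477 -49.545 199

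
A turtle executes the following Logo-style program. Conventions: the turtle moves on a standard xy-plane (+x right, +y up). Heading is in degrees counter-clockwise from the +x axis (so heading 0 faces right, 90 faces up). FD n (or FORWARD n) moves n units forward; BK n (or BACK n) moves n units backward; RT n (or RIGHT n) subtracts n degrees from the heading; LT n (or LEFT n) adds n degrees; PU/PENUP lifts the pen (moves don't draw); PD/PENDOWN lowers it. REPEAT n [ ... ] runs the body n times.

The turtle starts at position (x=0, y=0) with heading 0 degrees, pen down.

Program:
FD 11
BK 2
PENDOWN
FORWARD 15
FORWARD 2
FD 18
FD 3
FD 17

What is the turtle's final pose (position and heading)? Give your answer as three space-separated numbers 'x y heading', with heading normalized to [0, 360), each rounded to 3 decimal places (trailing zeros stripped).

Executing turtle program step by step:
Start: pos=(0,0), heading=0, pen down
FD 11: (0,0) -> (11,0) [heading=0, draw]
BK 2: (11,0) -> (9,0) [heading=0, draw]
PD: pen down
FD 15: (9,0) -> (24,0) [heading=0, draw]
FD 2: (24,0) -> (26,0) [heading=0, draw]
FD 18: (26,0) -> (44,0) [heading=0, draw]
FD 3: (44,0) -> (47,0) [heading=0, draw]
FD 17: (47,0) -> (64,0) [heading=0, draw]
Final: pos=(64,0), heading=0, 7 segment(s) drawn

Answer: 64 0 0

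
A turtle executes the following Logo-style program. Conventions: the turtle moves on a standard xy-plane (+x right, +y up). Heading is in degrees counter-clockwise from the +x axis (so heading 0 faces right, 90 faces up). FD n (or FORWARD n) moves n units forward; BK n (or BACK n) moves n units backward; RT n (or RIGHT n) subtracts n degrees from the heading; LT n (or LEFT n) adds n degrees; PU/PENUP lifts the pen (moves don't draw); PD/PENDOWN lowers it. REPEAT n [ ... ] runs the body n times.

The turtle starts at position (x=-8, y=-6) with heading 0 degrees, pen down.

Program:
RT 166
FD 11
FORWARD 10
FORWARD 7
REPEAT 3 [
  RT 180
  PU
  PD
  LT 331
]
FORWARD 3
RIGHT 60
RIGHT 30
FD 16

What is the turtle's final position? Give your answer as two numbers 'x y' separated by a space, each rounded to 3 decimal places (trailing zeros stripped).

Answer: -49.592 -20.321

Derivation:
Executing turtle program step by step:
Start: pos=(-8,-6), heading=0, pen down
RT 166: heading 0 -> 194
FD 11: (-8,-6) -> (-18.673,-8.661) [heading=194, draw]
FD 10: (-18.673,-8.661) -> (-28.376,-11.08) [heading=194, draw]
FD 7: (-28.376,-11.08) -> (-35.168,-12.774) [heading=194, draw]
REPEAT 3 [
  -- iteration 1/3 --
  RT 180: heading 194 -> 14
  PU: pen up
  PD: pen down
  LT 331: heading 14 -> 345
  -- iteration 2/3 --
  RT 180: heading 345 -> 165
  PU: pen up
  PD: pen down
  LT 331: heading 165 -> 136
  -- iteration 3/3 --
  RT 180: heading 136 -> 316
  PU: pen up
  PD: pen down
  LT 331: heading 316 -> 287
]
FD 3: (-35.168,-12.774) -> (-34.291,-15.643) [heading=287, draw]
RT 60: heading 287 -> 227
RT 30: heading 227 -> 197
FD 16: (-34.291,-15.643) -> (-49.592,-20.321) [heading=197, draw]
Final: pos=(-49.592,-20.321), heading=197, 5 segment(s) drawn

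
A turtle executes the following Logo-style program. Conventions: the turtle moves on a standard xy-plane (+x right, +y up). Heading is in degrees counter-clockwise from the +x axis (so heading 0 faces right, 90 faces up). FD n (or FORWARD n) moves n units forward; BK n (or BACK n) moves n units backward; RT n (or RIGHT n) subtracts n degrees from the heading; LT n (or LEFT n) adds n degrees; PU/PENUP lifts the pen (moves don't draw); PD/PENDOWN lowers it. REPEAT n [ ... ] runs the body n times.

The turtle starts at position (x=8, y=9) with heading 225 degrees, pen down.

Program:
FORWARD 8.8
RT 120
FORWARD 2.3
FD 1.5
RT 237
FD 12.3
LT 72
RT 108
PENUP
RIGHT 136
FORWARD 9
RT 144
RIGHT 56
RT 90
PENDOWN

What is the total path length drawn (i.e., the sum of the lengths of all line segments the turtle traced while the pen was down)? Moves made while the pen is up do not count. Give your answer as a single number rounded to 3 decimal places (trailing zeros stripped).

Executing turtle program step by step:
Start: pos=(8,9), heading=225, pen down
FD 8.8: (8,9) -> (1.777,2.777) [heading=225, draw]
RT 120: heading 225 -> 105
FD 2.3: (1.777,2.777) -> (1.182,4.999) [heading=105, draw]
FD 1.5: (1.182,4.999) -> (0.794,6.448) [heading=105, draw]
RT 237: heading 105 -> 228
FD 12.3: (0.794,6.448) -> (-7.436,-2.693) [heading=228, draw]
LT 72: heading 228 -> 300
RT 108: heading 300 -> 192
PU: pen up
RT 136: heading 192 -> 56
FD 9: (-7.436,-2.693) -> (-2.404,4.769) [heading=56, move]
RT 144: heading 56 -> 272
RT 56: heading 272 -> 216
RT 90: heading 216 -> 126
PD: pen down
Final: pos=(-2.404,4.769), heading=126, 4 segment(s) drawn

Segment lengths:
  seg 1: (8,9) -> (1.777,2.777), length = 8.8
  seg 2: (1.777,2.777) -> (1.182,4.999), length = 2.3
  seg 3: (1.182,4.999) -> (0.794,6.448), length = 1.5
  seg 4: (0.794,6.448) -> (-7.436,-2.693), length = 12.3
Total = 24.9

Answer: 24.9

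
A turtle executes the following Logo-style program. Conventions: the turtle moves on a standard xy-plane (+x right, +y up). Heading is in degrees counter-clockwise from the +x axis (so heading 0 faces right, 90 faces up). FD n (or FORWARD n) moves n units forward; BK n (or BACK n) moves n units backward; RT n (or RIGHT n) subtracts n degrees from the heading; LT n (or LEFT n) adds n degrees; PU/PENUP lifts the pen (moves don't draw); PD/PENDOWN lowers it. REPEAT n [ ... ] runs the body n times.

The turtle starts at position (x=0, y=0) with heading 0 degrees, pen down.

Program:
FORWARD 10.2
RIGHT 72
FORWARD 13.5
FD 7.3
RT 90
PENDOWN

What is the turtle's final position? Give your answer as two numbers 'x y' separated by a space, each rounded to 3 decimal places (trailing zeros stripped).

Answer: 16.628 -19.782

Derivation:
Executing turtle program step by step:
Start: pos=(0,0), heading=0, pen down
FD 10.2: (0,0) -> (10.2,0) [heading=0, draw]
RT 72: heading 0 -> 288
FD 13.5: (10.2,0) -> (14.372,-12.839) [heading=288, draw]
FD 7.3: (14.372,-12.839) -> (16.628,-19.782) [heading=288, draw]
RT 90: heading 288 -> 198
PD: pen down
Final: pos=(16.628,-19.782), heading=198, 3 segment(s) drawn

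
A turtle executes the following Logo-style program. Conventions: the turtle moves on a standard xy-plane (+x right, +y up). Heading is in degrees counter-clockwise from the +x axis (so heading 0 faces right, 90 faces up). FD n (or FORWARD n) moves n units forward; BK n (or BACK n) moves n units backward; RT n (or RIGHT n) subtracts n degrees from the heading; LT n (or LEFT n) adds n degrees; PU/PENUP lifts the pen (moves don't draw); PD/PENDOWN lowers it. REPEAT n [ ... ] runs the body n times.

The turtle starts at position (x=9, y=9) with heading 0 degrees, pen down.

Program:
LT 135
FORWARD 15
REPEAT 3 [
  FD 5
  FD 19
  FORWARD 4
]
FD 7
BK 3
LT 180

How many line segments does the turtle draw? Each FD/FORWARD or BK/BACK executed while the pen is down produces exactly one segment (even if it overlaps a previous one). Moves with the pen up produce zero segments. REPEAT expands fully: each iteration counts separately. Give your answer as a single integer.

Executing turtle program step by step:
Start: pos=(9,9), heading=0, pen down
LT 135: heading 0 -> 135
FD 15: (9,9) -> (-1.607,19.607) [heading=135, draw]
REPEAT 3 [
  -- iteration 1/3 --
  FD 5: (-1.607,19.607) -> (-5.142,23.142) [heading=135, draw]
  FD 19: (-5.142,23.142) -> (-18.577,36.577) [heading=135, draw]
  FD 4: (-18.577,36.577) -> (-21.406,39.406) [heading=135, draw]
  -- iteration 2/3 --
  FD 5: (-21.406,39.406) -> (-24.941,42.941) [heading=135, draw]
  FD 19: (-24.941,42.941) -> (-38.376,56.376) [heading=135, draw]
  FD 4: (-38.376,56.376) -> (-41.205,59.205) [heading=135, draw]
  -- iteration 3/3 --
  FD 5: (-41.205,59.205) -> (-44.74,62.74) [heading=135, draw]
  FD 19: (-44.74,62.74) -> (-58.175,76.175) [heading=135, draw]
  FD 4: (-58.175,76.175) -> (-61.004,79.004) [heading=135, draw]
]
FD 7: (-61.004,79.004) -> (-65.953,83.953) [heading=135, draw]
BK 3: (-65.953,83.953) -> (-63.832,81.832) [heading=135, draw]
LT 180: heading 135 -> 315
Final: pos=(-63.832,81.832), heading=315, 12 segment(s) drawn
Segments drawn: 12

Answer: 12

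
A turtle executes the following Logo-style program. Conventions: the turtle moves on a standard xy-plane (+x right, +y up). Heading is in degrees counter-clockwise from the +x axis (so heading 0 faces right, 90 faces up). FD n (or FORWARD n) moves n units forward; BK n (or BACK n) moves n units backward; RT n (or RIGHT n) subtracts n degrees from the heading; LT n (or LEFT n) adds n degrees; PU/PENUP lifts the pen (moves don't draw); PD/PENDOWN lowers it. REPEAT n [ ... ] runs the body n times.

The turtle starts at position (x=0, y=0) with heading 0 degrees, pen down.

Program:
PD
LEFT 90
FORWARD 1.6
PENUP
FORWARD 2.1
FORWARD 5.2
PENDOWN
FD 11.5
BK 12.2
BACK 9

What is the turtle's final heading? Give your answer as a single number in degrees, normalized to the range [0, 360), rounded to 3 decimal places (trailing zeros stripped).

Answer: 90

Derivation:
Executing turtle program step by step:
Start: pos=(0,0), heading=0, pen down
PD: pen down
LT 90: heading 0 -> 90
FD 1.6: (0,0) -> (0,1.6) [heading=90, draw]
PU: pen up
FD 2.1: (0,1.6) -> (0,3.7) [heading=90, move]
FD 5.2: (0,3.7) -> (0,8.9) [heading=90, move]
PD: pen down
FD 11.5: (0,8.9) -> (0,20.4) [heading=90, draw]
BK 12.2: (0,20.4) -> (0,8.2) [heading=90, draw]
BK 9: (0,8.2) -> (0,-0.8) [heading=90, draw]
Final: pos=(0,-0.8), heading=90, 4 segment(s) drawn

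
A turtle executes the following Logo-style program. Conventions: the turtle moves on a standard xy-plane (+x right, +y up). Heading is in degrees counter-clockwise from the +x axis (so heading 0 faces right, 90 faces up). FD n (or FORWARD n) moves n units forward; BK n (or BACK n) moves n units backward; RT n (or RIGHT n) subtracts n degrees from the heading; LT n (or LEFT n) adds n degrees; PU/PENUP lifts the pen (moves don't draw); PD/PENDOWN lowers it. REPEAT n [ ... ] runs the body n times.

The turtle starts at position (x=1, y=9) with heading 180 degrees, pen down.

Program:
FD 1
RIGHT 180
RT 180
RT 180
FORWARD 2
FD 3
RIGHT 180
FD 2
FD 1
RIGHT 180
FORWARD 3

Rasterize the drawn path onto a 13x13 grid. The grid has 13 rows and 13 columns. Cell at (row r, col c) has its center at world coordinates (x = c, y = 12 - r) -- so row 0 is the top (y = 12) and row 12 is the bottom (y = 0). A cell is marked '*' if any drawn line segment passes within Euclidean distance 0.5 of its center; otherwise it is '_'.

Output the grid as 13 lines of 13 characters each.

Answer: _____________
_____________
_____________
******_______
_____________
_____________
_____________
_____________
_____________
_____________
_____________
_____________
_____________

Derivation:
Segment 0: (1,9) -> (0,9)
Segment 1: (0,9) -> (2,9)
Segment 2: (2,9) -> (5,9)
Segment 3: (5,9) -> (3,9)
Segment 4: (3,9) -> (2,9)
Segment 5: (2,9) -> (5,9)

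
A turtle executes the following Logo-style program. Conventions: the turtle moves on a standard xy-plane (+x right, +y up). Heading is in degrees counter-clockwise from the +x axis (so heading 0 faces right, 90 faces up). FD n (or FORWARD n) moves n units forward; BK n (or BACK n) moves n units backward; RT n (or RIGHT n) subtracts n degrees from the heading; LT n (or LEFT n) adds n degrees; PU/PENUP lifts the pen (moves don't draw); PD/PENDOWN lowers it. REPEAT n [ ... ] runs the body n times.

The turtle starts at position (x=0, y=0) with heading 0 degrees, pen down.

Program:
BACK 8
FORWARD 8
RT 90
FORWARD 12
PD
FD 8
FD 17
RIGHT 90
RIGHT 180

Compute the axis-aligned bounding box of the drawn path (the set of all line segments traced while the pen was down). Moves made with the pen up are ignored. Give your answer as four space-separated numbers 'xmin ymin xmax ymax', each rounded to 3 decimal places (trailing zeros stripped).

Answer: -8 -37 0 0

Derivation:
Executing turtle program step by step:
Start: pos=(0,0), heading=0, pen down
BK 8: (0,0) -> (-8,0) [heading=0, draw]
FD 8: (-8,0) -> (0,0) [heading=0, draw]
RT 90: heading 0 -> 270
FD 12: (0,0) -> (0,-12) [heading=270, draw]
PD: pen down
FD 8: (0,-12) -> (0,-20) [heading=270, draw]
FD 17: (0,-20) -> (0,-37) [heading=270, draw]
RT 90: heading 270 -> 180
RT 180: heading 180 -> 0
Final: pos=(0,-37), heading=0, 5 segment(s) drawn

Segment endpoints: x in {-8, 0, 0, 0, 0}, y in {-37, -20, -12, 0}
xmin=-8, ymin=-37, xmax=0, ymax=0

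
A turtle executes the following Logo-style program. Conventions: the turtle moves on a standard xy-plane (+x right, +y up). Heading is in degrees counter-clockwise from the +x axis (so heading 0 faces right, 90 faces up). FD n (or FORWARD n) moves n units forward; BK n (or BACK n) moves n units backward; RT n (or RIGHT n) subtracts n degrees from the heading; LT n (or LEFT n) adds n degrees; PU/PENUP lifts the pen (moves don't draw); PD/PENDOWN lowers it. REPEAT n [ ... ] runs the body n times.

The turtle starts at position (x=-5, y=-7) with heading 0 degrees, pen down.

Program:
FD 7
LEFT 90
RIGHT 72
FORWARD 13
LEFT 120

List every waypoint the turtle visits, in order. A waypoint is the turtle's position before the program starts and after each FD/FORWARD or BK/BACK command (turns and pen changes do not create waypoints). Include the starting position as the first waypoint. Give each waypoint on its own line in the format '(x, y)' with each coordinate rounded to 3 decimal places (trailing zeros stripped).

Answer: (-5, -7)
(2, -7)
(14.364, -2.983)

Derivation:
Executing turtle program step by step:
Start: pos=(-5,-7), heading=0, pen down
FD 7: (-5,-7) -> (2,-7) [heading=0, draw]
LT 90: heading 0 -> 90
RT 72: heading 90 -> 18
FD 13: (2,-7) -> (14.364,-2.983) [heading=18, draw]
LT 120: heading 18 -> 138
Final: pos=(14.364,-2.983), heading=138, 2 segment(s) drawn
Waypoints (3 total):
(-5, -7)
(2, -7)
(14.364, -2.983)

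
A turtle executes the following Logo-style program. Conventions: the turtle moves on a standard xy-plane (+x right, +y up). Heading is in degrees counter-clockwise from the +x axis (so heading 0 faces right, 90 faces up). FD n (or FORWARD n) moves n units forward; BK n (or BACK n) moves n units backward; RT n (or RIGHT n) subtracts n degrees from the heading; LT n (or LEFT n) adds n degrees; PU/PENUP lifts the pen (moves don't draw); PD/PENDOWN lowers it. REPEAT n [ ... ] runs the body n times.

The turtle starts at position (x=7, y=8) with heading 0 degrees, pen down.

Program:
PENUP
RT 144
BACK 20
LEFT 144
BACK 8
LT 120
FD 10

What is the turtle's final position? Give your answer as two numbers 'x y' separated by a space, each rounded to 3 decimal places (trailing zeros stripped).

Executing turtle program step by step:
Start: pos=(7,8), heading=0, pen down
PU: pen up
RT 144: heading 0 -> 216
BK 20: (7,8) -> (23.18,19.756) [heading=216, move]
LT 144: heading 216 -> 0
BK 8: (23.18,19.756) -> (15.18,19.756) [heading=0, move]
LT 120: heading 0 -> 120
FD 10: (15.18,19.756) -> (10.18,28.416) [heading=120, move]
Final: pos=(10.18,28.416), heading=120, 0 segment(s) drawn

Answer: 10.18 28.416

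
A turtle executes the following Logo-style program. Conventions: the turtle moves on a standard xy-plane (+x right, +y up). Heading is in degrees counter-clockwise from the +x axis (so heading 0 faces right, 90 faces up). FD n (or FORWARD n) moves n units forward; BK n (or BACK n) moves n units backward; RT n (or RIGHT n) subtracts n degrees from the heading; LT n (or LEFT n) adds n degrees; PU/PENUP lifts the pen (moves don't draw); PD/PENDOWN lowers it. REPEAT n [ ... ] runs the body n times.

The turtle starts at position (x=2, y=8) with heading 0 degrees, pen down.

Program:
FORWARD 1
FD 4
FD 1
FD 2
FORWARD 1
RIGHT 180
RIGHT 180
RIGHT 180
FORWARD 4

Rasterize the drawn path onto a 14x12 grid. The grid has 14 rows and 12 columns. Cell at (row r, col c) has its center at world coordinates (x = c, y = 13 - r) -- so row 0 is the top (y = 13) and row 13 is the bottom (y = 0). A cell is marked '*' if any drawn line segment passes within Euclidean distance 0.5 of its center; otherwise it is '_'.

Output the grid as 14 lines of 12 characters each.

Segment 0: (2,8) -> (3,8)
Segment 1: (3,8) -> (7,8)
Segment 2: (7,8) -> (8,8)
Segment 3: (8,8) -> (10,8)
Segment 4: (10,8) -> (11,8)
Segment 5: (11,8) -> (7,8)

Answer: ____________
____________
____________
____________
____________
__**********
____________
____________
____________
____________
____________
____________
____________
____________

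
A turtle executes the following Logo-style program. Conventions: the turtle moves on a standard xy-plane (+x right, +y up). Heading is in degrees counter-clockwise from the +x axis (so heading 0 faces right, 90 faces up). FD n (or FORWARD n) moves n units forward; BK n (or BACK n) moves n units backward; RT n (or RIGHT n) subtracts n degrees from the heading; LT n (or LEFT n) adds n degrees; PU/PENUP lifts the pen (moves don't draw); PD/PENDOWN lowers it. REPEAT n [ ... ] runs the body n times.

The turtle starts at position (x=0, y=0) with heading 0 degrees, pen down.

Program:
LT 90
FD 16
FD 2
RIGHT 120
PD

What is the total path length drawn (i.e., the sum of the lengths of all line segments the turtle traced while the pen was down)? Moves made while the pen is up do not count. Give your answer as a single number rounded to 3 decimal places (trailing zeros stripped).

Executing turtle program step by step:
Start: pos=(0,0), heading=0, pen down
LT 90: heading 0 -> 90
FD 16: (0,0) -> (0,16) [heading=90, draw]
FD 2: (0,16) -> (0,18) [heading=90, draw]
RT 120: heading 90 -> 330
PD: pen down
Final: pos=(0,18), heading=330, 2 segment(s) drawn

Segment lengths:
  seg 1: (0,0) -> (0,16), length = 16
  seg 2: (0,16) -> (0,18), length = 2
Total = 18

Answer: 18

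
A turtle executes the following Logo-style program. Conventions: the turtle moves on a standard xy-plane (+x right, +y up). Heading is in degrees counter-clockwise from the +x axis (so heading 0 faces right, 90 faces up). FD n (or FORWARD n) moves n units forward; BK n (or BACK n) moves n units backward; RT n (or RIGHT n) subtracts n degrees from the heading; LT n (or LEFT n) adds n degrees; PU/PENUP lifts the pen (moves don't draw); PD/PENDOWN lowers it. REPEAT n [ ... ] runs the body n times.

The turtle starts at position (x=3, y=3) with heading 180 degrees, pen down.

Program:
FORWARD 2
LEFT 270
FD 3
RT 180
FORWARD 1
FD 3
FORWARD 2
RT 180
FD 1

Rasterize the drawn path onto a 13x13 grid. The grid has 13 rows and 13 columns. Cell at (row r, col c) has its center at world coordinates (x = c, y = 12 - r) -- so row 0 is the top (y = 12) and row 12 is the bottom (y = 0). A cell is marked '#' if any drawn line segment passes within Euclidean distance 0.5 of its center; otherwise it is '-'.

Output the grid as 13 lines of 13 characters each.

Segment 0: (3,3) -> (1,3)
Segment 1: (1,3) -> (1,6)
Segment 2: (1,6) -> (1,5)
Segment 3: (1,5) -> (1,2)
Segment 4: (1,2) -> (1,0)
Segment 5: (1,0) -> (1,1)

Answer: -------------
-------------
-------------
-------------
-------------
-------------
-#-----------
-#-----------
-#-----------
-###---------
-#-----------
-#-----------
-#-----------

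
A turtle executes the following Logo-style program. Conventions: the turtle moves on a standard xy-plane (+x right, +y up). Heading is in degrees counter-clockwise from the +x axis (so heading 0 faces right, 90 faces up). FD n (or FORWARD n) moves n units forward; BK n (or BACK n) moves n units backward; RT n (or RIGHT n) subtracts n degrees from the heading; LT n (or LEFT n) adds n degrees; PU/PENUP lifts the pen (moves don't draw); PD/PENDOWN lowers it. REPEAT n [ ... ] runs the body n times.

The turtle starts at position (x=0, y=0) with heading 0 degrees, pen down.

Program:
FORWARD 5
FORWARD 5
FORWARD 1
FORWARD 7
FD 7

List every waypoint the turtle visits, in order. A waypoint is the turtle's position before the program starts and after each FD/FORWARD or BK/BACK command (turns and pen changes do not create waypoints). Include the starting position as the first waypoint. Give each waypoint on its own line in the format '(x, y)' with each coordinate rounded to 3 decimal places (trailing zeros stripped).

Executing turtle program step by step:
Start: pos=(0,0), heading=0, pen down
FD 5: (0,0) -> (5,0) [heading=0, draw]
FD 5: (5,0) -> (10,0) [heading=0, draw]
FD 1: (10,0) -> (11,0) [heading=0, draw]
FD 7: (11,0) -> (18,0) [heading=0, draw]
FD 7: (18,0) -> (25,0) [heading=0, draw]
Final: pos=(25,0), heading=0, 5 segment(s) drawn
Waypoints (6 total):
(0, 0)
(5, 0)
(10, 0)
(11, 0)
(18, 0)
(25, 0)

Answer: (0, 0)
(5, 0)
(10, 0)
(11, 0)
(18, 0)
(25, 0)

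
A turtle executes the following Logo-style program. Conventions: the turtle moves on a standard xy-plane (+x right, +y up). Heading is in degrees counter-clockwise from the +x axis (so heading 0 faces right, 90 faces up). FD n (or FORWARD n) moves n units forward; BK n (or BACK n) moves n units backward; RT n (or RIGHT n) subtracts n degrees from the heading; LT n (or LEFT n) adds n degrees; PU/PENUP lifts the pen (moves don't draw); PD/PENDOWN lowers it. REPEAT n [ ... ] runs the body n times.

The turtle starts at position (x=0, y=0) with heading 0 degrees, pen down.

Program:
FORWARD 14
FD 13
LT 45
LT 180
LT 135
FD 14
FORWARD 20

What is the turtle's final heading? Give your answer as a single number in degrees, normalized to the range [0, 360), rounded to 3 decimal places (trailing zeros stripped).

Answer: 0

Derivation:
Executing turtle program step by step:
Start: pos=(0,0), heading=0, pen down
FD 14: (0,0) -> (14,0) [heading=0, draw]
FD 13: (14,0) -> (27,0) [heading=0, draw]
LT 45: heading 0 -> 45
LT 180: heading 45 -> 225
LT 135: heading 225 -> 0
FD 14: (27,0) -> (41,0) [heading=0, draw]
FD 20: (41,0) -> (61,0) [heading=0, draw]
Final: pos=(61,0), heading=0, 4 segment(s) drawn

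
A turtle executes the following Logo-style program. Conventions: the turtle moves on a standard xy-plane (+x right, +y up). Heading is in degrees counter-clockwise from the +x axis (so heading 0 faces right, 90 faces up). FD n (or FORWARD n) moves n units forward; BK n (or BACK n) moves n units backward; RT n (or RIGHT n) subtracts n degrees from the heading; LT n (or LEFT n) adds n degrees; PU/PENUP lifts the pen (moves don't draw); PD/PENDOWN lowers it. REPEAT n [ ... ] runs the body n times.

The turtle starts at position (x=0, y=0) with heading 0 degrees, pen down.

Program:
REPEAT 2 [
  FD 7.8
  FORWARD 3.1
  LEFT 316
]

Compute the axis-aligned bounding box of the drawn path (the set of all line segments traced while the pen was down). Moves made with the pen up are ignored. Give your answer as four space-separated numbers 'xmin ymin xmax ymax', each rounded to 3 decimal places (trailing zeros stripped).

Answer: 0 -7.572 18.741 0

Derivation:
Executing turtle program step by step:
Start: pos=(0,0), heading=0, pen down
REPEAT 2 [
  -- iteration 1/2 --
  FD 7.8: (0,0) -> (7.8,0) [heading=0, draw]
  FD 3.1: (7.8,0) -> (10.9,0) [heading=0, draw]
  LT 316: heading 0 -> 316
  -- iteration 2/2 --
  FD 7.8: (10.9,0) -> (16.511,-5.418) [heading=316, draw]
  FD 3.1: (16.511,-5.418) -> (18.741,-7.572) [heading=316, draw]
  LT 316: heading 316 -> 272
]
Final: pos=(18.741,-7.572), heading=272, 4 segment(s) drawn

Segment endpoints: x in {0, 7.8, 10.9, 16.511, 18.741}, y in {-7.572, -5.418, 0}
xmin=0, ymin=-7.572, xmax=18.741, ymax=0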